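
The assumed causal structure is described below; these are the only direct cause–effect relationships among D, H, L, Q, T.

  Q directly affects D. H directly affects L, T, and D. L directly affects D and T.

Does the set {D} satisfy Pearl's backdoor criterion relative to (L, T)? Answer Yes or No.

Backdoor paths from L to T (paths whose first edge points into L):
  P1: L <- H -> T
Condition 1 (no descendant of L in the set): FAILS — D is a descendant of L.
Condition 2 (every backdoor path blocked by {D}):
  P1: open — no interior node is in the conditioning set.
{D} does not satisfy the backdoor criterion.

No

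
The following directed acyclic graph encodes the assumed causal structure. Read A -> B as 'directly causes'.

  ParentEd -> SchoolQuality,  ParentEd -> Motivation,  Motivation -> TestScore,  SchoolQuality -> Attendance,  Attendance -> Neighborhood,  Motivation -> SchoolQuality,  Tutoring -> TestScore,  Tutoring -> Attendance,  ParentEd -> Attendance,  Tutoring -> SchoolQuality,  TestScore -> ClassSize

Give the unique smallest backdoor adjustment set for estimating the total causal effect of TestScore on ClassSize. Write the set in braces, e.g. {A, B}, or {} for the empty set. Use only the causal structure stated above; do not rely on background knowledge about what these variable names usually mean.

{}

Variables eligible for adjustment (non-descendants of TestScore, excluding TestScore and ClassSize): {Attendance, Motivation, Neighborhood, ParentEd, SchoolQuality, Tutoring}.
Backdoor paths from TestScore to ClassSize:
  (none)
With no backdoor paths the empty set already satisfies the criterion, and it is trivially minimal.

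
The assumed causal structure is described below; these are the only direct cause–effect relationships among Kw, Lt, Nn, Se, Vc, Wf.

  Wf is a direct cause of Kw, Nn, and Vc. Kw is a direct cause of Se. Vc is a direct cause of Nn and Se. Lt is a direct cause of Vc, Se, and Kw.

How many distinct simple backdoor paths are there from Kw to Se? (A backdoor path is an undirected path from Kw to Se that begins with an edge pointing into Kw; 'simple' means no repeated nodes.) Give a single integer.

6

A backdoor path from Kw to Se is any simple undirected path whose first edge points into Kw (i.e. leaves Kw via a parent).
Parents of Kw: {Lt, Wf}.
Enumerating:
  P1: Kw <- Lt -> Vc -> Se
  P2: Kw <- Lt -> Se
  P3: Kw <- Wf -> Vc <- Lt -> Se
  P4: Kw <- Wf -> Vc -> Se
  P5: Kw <- Wf -> Nn <- Vc <- Lt -> Se
  P6: Kw <- Wf -> Nn <- Vc -> Se
That exhausts the simple backdoor paths. Count: 6.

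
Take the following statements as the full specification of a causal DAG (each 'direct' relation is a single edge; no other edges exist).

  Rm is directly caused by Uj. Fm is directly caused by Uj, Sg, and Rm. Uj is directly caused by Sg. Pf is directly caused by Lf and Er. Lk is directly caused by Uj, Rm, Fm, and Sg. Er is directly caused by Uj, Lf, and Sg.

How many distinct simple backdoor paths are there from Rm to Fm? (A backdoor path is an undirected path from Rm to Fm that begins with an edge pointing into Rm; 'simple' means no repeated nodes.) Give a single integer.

7

A backdoor path from Rm to Fm is any simple undirected path whose first edge points into Rm (i.e. leaves Rm via a parent).
Parents of Rm: {Uj}.
Enumerating:
  P1: Rm <- Uj <- Sg -> Fm
  P2: Rm <- Uj <- Sg -> Lk <- Fm
  P3: Rm <- Uj -> Er <- Sg -> Fm
  P4: Rm <- Uj -> Er <- Sg -> Lk <- Fm
  P5: Rm <- Uj -> Fm
  P6: Rm <- Uj -> Lk <- Sg -> Fm
  P7: Rm <- Uj -> Lk <- Fm
That exhausts the simple backdoor paths. Count: 7.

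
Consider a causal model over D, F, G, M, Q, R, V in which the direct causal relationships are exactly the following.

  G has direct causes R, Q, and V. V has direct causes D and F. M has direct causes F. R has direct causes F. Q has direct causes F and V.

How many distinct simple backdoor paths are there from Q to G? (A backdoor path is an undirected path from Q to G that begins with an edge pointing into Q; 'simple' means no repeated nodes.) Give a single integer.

A backdoor path from Q to G is any simple undirected path whose first edge points into Q (i.e. leaves Q via a parent).
Parents of Q: {F, V}.
Enumerating:
  P1: Q <- F -> V -> G
  P2: Q <- F -> R -> G
  P3: Q <- V <- F -> R -> G
  P4: Q <- V -> G
That exhausts the simple backdoor paths. Count: 4.

4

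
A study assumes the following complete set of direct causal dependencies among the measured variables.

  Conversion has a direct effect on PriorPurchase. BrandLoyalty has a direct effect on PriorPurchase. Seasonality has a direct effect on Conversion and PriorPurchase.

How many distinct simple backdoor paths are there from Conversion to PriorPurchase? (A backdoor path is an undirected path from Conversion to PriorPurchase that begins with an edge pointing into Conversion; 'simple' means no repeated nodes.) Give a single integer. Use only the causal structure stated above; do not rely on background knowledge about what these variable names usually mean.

A backdoor path from Conversion to PriorPurchase is any simple undirected path whose first edge points into Conversion (i.e. leaves Conversion via a parent).
Parents of Conversion: {Seasonality}.
Enumerating:
  P1: Conversion <- Seasonality -> PriorPurchase
That exhausts the simple backdoor paths. Count: 1.

1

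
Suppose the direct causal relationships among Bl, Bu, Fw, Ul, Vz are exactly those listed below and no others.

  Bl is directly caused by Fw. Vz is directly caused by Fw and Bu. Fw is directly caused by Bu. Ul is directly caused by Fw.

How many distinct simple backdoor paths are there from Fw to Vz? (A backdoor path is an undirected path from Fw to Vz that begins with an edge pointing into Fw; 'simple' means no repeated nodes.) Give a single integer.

A backdoor path from Fw to Vz is any simple undirected path whose first edge points into Fw (i.e. leaves Fw via a parent).
Parents of Fw: {Bu}.
Enumerating:
  P1: Fw <- Bu -> Vz
That exhausts the simple backdoor paths. Count: 1.

1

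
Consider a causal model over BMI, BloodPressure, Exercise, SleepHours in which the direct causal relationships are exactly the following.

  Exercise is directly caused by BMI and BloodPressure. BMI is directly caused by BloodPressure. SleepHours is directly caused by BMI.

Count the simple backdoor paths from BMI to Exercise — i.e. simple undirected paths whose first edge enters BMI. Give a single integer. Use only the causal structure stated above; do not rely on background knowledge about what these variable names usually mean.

1

A backdoor path from BMI to Exercise is any simple undirected path whose first edge points into BMI (i.e. leaves BMI via a parent).
Parents of BMI: {BloodPressure}.
Enumerating:
  P1: BMI <- BloodPressure -> Exercise
That exhausts the simple backdoor paths. Count: 1.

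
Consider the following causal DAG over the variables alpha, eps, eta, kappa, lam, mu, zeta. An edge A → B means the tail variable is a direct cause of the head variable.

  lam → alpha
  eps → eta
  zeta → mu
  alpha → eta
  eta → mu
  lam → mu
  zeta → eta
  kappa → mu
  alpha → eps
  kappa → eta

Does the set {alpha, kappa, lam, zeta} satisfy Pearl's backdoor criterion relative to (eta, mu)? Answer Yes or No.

Backdoor paths from eta to mu (paths whose first edge points into eta):
  P1: eta <- alpha <- lam -> mu
  P2: eta <- zeta -> mu
  P3: eta <- eps <- alpha <- lam -> mu
  P4: eta <- kappa -> mu
Condition 1 (no descendant of eta in the set): holds — descendants of eta are {mu}; none are in {alpha, kappa, lam, zeta}.
Condition 2 (every backdoor path blocked by {alpha, kappa, lam, zeta}):
  P1: blocked at chain node alpha ∈ conditioning set.
  P2: blocked at fork node zeta ∈ conditioning set.
  P3: blocked at chain node alpha ∈ conditioning set.
  P4: blocked at fork node kappa ∈ conditioning set.
{alpha, kappa, lam, zeta} satisfies the backdoor criterion.

Yes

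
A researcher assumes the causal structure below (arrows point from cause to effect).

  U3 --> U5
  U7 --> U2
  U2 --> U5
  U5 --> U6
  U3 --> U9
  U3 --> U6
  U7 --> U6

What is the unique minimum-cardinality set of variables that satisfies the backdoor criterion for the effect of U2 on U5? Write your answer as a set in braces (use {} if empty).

{}

Variables eligible for adjustment (non-descendants of U2, excluding U2 and U5): {U3, U7, U9}.
Backdoor paths from U2 to U5:
  P1: U2 <- U7 -> U6 <- U3 -> U5
  P2: U2 <- U7 -> U6 <- U5
Each backdoor path contains an unconditioned collider, so every path is already blocked with the empty conditioning set:
  P1: blocked at collider U6 (neither it nor any descendant is in the conditioning set).
  P2: blocked at collider U6 (neither it nor any descendant is in the conditioning set).
The empty set is therefore the unique smallest valid set.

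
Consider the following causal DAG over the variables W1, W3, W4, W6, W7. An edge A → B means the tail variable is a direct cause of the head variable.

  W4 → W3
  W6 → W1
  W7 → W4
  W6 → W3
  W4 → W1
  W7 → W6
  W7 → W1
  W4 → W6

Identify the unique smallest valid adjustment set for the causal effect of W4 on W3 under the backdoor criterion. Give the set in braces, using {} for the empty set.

Variables eligible for adjustment (non-descendants of W4, excluding W4 and W3): {W7}.
Backdoor paths from W4 to W3:
  P1: W4 <- W7 -> W6 -> W3
  P2: W4 <- W7 -> W1 <- W6 -> W3
The empty set is not sufficient: P1 (W4 <- W7 -> W6 -> W3) has no collider blocking it and no conditioned non-collider, so it is open.
Try {W7}:
  P1: blocked at fork node W7 ∈ conditioning set.
  P2: blocked at fork node W7 ∈ conditioning set.
{W7} contains no descendant of W4 and blocks every backdoor path.
{W7} is the unique smallest valid adjustment set.

{W7}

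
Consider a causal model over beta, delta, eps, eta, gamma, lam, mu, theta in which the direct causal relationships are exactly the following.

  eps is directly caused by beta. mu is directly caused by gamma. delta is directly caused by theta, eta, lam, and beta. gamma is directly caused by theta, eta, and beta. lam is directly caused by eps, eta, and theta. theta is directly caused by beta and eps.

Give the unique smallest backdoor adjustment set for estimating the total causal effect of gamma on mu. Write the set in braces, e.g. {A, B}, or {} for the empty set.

Variables eligible for adjustment (non-descendants of gamma, excluding gamma and mu): {beta, delta, eps, eta, lam, theta}.
Backdoor paths from gamma to mu:
  (none)
With no backdoor paths the empty set already satisfies the criterion, and it is trivially minimal.

{}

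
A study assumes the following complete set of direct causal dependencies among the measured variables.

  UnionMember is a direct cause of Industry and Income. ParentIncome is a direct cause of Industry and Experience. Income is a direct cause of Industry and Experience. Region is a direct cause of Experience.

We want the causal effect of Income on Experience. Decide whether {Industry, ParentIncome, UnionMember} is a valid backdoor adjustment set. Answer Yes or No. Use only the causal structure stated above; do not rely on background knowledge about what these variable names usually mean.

Backdoor paths from Income to Experience (paths whose first edge points into Income):
  P1: Income <- UnionMember -> Industry <- ParentIncome -> Experience
Condition 1 (no descendant of Income in the set): FAILS — Industry is a descendant of Income.
Condition 2 (every backdoor path blocked by {Industry, ParentIncome, UnionMember}):
  P1: blocked at fork node UnionMember ∈ conditioning set.
{Industry, ParentIncome, UnionMember} does not satisfy the backdoor criterion.

No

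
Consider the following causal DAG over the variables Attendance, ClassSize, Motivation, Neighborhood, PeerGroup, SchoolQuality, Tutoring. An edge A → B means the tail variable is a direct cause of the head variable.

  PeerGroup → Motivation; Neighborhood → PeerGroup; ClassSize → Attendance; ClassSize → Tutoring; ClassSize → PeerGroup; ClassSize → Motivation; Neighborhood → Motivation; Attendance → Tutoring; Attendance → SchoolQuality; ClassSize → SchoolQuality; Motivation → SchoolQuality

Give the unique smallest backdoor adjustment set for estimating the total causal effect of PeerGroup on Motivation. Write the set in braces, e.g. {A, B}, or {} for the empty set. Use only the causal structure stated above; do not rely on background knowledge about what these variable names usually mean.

Variables eligible for adjustment (non-descendants of PeerGroup, excluding PeerGroup and Motivation): {Attendance, ClassSize, Neighborhood, Tutoring}.
Backdoor paths from PeerGroup to Motivation:
  P1: PeerGroup <- ClassSize -> Motivation
  P2: PeerGroup <- ClassSize -> Attendance -> SchoolQuality <- Motivation
  P3: PeerGroup <- ClassSize -> Tutoring <- Attendance -> SchoolQuality <- Motivation
  P4: PeerGroup <- ClassSize -> SchoolQuality <- Motivation
  P5: PeerGroup <- Neighborhood -> Motivation
The empty set is not sufficient: P1 (PeerGroup <- ClassSize -> Motivation) has no collider blocking it and no conditioned non-collider, so it is open.
Try {ClassSize, Neighborhood}:
  P1: blocked at fork node ClassSize ∈ conditioning set.
  P2: blocked at fork node ClassSize ∈ conditioning set.
  P3: blocked at fork node ClassSize ∈ conditioning set.
  P4: blocked at fork node ClassSize ∈ conditioning set.
  P5: blocked at fork node Neighborhood ∈ conditioning set.
{ClassSize, Neighborhood} contains no descendant of PeerGroup and blocks every backdoor path.
Every element of {ClassSize, Neighborhood} is needed (dropping ClassSize leaves P1 open; dropping Neighborhood leaves P5 open), so no proper subset is valid.
Among all size-2 subsets of the eligible variables, only {ClassSize, Neighborhood} blocks every backdoor path, so it is the unique smallest valid adjustment set.

{ClassSize, Neighborhood}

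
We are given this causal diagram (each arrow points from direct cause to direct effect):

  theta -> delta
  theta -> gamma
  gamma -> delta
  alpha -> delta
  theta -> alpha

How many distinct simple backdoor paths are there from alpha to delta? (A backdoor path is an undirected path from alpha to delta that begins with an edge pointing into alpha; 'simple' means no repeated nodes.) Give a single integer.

2

A backdoor path from alpha to delta is any simple undirected path whose first edge points into alpha (i.e. leaves alpha via a parent).
Parents of alpha: {theta}.
Enumerating:
  P1: alpha <- theta -> gamma -> delta
  P2: alpha <- theta -> delta
That exhausts the simple backdoor paths. Count: 2.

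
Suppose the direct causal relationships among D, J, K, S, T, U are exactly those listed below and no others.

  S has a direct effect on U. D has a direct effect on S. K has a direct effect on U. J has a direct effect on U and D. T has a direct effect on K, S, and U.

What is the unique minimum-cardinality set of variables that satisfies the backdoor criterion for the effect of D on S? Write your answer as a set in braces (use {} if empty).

Variables eligible for adjustment (non-descendants of D, excluding D and S): {J, K, T}.
Backdoor paths from D to S:
  P1: D <- J -> U <- T -> S
  P2: D <- J -> U <- K <- T -> S
  P3: D <- J -> U <- S
Each backdoor path contains an unconditioned collider, so every path is already blocked with the empty conditioning set:
  P1: blocked at collider U (neither it nor any descendant is in the conditioning set).
  P2: blocked at collider U (neither it nor any descendant is in the conditioning set).
  P3: blocked at collider U (neither it nor any descendant is in the conditioning set).
The empty set is therefore the unique smallest valid set.

{}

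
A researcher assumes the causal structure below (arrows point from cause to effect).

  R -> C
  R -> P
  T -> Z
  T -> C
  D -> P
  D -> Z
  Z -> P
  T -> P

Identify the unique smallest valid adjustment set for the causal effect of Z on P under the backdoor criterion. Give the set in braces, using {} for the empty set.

{D, T}

Variables eligible for adjustment (non-descendants of Z, excluding Z and P): {C, D, R, T}.
Backdoor paths from Z to P:
  P1: Z <- D -> P
  P2: Z <- T -> C <- R -> P
  P3: Z <- T -> P
The empty set is not sufficient: P1 (Z <- D -> P) has no collider blocking it and no conditioned non-collider, so it is open.
Try {D, T}:
  P1: blocked at fork node D ∈ conditioning set.
  P2: blocked at fork node T ∈ conditioning set.
  P3: blocked at fork node T ∈ conditioning set.
{D, T} contains no descendant of Z and blocks every backdoor path.
Every element of {D, T} is needed (dropping D leaves P1 open; dropping T leaves P3 open), so no proper subset is valid.
Among all size-2 subsets of the eligible variables, only {D, T} blocks every backdoor path, so it is the unique smallest valid adjustment set.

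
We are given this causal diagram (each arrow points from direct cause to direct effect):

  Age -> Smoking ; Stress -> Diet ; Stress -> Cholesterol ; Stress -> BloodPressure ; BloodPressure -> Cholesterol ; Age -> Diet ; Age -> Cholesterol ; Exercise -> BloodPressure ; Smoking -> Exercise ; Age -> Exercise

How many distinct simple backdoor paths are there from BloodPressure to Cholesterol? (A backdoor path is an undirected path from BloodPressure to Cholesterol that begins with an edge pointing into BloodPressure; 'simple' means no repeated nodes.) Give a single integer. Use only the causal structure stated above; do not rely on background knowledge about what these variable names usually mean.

A backdoor path from BloodPressure to Cholesterol is any simple undirected path whose first edge points into BloodPressure (i.e. leaves BloodPressure via a parent).
Parents of BloodPressure: {Exercise, Stress}.
Enumerating:
  P1: BloodPressure <- Stress -> Cholesterol
  P2: BloodPressure <- Stress -> Diet <- Age -> Cholesterol
  P3: BloodPressure <- Exercise <- Age -> Cholesterol
  P4: BloodPressure <- Exercise <- Age -> Diet <- Stress -> Cholesterol
  P5: BloodPressure <- Exercise <- Smoking <- Age -> Cholesterol
  P6: BloodPressure <- Exercise <- Smoking <- Age -> Diet <- Stress -> Cholesterol
That exhausts the simple backdoor paths. Count: 6.

6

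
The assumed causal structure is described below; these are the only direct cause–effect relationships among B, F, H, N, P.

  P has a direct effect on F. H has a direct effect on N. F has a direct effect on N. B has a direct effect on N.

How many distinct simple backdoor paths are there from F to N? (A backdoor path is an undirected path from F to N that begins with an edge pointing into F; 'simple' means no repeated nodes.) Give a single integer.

0

A backdoor path from F to N is any simple undirected path whose first edge points into F (i.e. leaves F via a parent).
Parents of F: {P}.
No simple path from any parent of F reaches N without revisiting F, so there are no backdoor paths.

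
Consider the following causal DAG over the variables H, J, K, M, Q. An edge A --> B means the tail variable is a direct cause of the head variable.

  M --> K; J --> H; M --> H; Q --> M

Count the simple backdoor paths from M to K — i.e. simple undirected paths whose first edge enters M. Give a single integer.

A backdoor path from M to K is any simple undirected path whose first edge points into M (i.e. leaves M via a parent).
Parents of M: {Q}.
No simple path from any parent of M reaches K without revisiting M, so there are no backdoor paths.

0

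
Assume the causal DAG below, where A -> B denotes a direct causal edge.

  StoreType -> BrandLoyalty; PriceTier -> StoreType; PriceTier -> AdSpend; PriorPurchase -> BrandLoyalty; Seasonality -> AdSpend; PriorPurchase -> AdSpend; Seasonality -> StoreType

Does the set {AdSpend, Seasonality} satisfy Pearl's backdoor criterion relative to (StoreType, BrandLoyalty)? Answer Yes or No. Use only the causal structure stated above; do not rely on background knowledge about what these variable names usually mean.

Backdoor paths from StoreType to BrandLoyalty (paths whose first edge points into StoreType):
  P1: StoreType <- PriceTier -> AdSpend <- PriorPurchase -> BrandLoyalty
  P2: StoreType <- Seasonality -> AdSpend <- PriorPurchase -> BrandLoyalty
Condition 1 (no descendant of StoreType in the set): holds — descendants of StoreType are {BrandLoyalty}; none are in {AdSpend, Seasonality}.
Condition 2 (every backdoor path blocked by {AdSpend, Seasonality}):
  P1: open — collider(s) AdSpend are conditioned on (or have a conditioned descendant) and no non-collider on the path is in the set.
  P2: blocked at fork node Seasonality ∈ conditioning set.
{AdSpend, Seasonality} does not satisfy the backdoor criterion.

No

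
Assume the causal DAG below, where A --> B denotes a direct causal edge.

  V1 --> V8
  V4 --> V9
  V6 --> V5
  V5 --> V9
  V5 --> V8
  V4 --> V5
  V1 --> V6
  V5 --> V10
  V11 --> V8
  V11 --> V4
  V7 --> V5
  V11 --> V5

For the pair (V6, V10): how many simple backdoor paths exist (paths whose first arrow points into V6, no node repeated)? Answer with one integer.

4

A backdoor path from V6 to V10 is any simple undirected path whose first edge points into V6 (i.e. leaves V6 via a parent).
Parents of V6: {V1}.
Enumerating:
  P1: V6 <- V1 -> V8 <- V11 -> V4 -> V5 -> V10
  P2: V6 <- V1 -> V8 <- V11 -> V4 -> V9 <- V5 -> V10
  P3: V6 <- V1 -> V8 <- V11 -> V5 -> V10
  P4: V6 <- V1 -> V8 <- V5 -> V10
That exhausts the simple backdoor paths. Count: 4.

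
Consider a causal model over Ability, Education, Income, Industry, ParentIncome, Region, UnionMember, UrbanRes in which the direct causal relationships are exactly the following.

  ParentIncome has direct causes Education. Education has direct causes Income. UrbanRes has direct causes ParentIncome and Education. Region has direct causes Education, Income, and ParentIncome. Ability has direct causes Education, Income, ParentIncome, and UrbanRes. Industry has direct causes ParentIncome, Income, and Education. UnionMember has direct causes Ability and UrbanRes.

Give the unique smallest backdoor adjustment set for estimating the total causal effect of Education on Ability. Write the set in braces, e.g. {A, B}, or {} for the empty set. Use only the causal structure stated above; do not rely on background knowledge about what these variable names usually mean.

Variables eligible for adjustment (non-descendants of Education, excluding Education and Ability): {Income}.
Backdoor paths from Education to Ability:
  P1: Education <- Income -> Region <- ParentIncome -> UrbanRes -> Ability
  P2: Education <- Income -> Region <- ParentIncome -> UrbanRes -> UnionMember <- Ability
  P3: Education <- Income -> Region <- ParentIncome -> Ability
  P4: Education <- Income -> Industry <- ParentIncome -> UrbanRes -> Ability
  P5: Education <- Income -> Industry <- ParentIncome -> UrbanRes -> UnionMember <- Ability
  P6: Education <- Income -> Industry <- ParentIncome -> Ability
  P7: Education <- Income -> Ability
The empty set is not sufficient: P7 (Education <- Income -> Ability) has no collider blocking it and no conditioned non-collider, so it is open.
Try {Income}:
  P1: blocked at fork node Income ∈ conditioning set.
  P2: blocked at fork node Income ∈ conditioning set.
  P3: blocked at fork node Income ∈ conditioning set.
  P4: blocked at fork node Income ∈ conditioning set.
  P5: blocked at fork node Income ∈ conditioning set.
  P6: blocked at fork node Income ∈ conditioning set.
  P7: blocked at fork node Income ∈ conditioning set.
{Income} contains no descendant of Education and blocks every backdoor path.
{Income} is the unique smallest valid adjustment set.

{Income}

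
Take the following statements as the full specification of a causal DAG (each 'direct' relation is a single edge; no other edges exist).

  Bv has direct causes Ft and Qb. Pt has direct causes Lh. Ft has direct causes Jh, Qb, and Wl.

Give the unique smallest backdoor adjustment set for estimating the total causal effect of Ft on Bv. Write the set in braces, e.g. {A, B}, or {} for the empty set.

Variables eligible for adjustment (non-descendants of Ft, excluding Ft and Bv): {Jh, Lh, Pt, Qb, Wl}.
Backdoor paths from Ft to Bv:
  P1: Ft <- Qb -> Bv
The empty set is not sufficient: P1 (Ft <- Qb -> Bv) has no collider blocking it and no conditioned non-collider, so it is open.
Try {Qb}:
  P1: blocked at fork node Qb ∈ conditioning set.
{Qb} contains no descendant of Ft and blocks every backdoor path.
No other singleton works — e.g. {Lh} leaves P1 open — so {Qb} is the unique smallest valid adjustment set.

{Qb}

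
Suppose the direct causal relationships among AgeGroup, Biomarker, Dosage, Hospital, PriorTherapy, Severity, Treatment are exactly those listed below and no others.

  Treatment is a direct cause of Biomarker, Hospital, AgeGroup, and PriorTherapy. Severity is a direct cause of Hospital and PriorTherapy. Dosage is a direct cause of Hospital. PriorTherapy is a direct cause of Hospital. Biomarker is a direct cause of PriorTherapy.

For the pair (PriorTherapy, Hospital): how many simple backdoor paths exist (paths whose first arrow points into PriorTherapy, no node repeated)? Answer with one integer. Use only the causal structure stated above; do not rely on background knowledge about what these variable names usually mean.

3

A backdoor path from PriorTherapy to Hospital is any simple undirected path whose first edge points into PriorTherapy (i.e. leaves PriorTherapy via a parent).
Parents of PriorTherapy: {Biomarker, Severity, Treatment}.
Enumerating:
  P1: PriorTherapy <- Treatment -> Hospital
  P2: PriorTherapy <- Biomarker <- Treatment -> Hospital
  P3: PriorTherapy <- Severity -> Hospital
That exhausts the simple backdoor paths. Count: 3.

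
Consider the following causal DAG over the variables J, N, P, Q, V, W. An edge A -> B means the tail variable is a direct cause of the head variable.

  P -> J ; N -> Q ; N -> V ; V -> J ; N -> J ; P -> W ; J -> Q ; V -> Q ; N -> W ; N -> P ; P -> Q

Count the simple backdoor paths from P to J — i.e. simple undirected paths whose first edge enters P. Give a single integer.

5

A backdoor path from P to J is any simple undirected path whose first edge points into P (i.e. leaves P via a parent).
Parents of P: {N}.
Enumerating:
  P1: P <- N -> V -> J
  P2: P <- N -> V -> Q <- J
  P3: P <- N -> J
  P4: P <- N -> Q <- V -> J
  P5: P <- N -> Q <- J
That exhausts the simple backdoor paths. Count: 5.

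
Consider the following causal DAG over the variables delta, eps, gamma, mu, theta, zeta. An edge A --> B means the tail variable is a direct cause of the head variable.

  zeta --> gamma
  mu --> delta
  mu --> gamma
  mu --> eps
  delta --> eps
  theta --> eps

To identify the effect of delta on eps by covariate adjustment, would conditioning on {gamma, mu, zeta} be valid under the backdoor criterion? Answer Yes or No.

Backdoor paths from delta to eps (paths whose first edge points into delta):
  P1: delta <- mu -> eps
Condition 1 (no descendant of delta in the set): holds — descendants of delta are {eps}; none are in {gamma, mu, zeta}.
Condition 2 (every backdoor path blocked by {gamma, mu, zeta}):
  P1: blocked at fork node mu ∈ conditioning set.
{gamma, mu, zeta} satisfies the backdoor criterion.

Yes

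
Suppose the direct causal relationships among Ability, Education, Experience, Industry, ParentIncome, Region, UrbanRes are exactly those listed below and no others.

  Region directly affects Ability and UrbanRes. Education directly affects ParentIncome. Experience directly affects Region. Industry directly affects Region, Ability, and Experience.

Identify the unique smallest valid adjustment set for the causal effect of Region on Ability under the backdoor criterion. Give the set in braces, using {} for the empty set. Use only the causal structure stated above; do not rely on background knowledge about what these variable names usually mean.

Variables eligible for adjustment (non-descendants of Region, excluding Region and Ability): {Education, Experience, Industry, ParentIncome}.
Backdoor paths from Region to Ability:
  P1: Region <- Industry -> Ability
  P2: Region <- Experience <- Industry -> Ability
The empty set is not sufficient: P1 (Region <- Industry -> Ability) has no collider blocking it and no conditioned non-collider, so it is open.
Try {Industry}:
  P1: blocked at fork node Industry ∈ conditioning set.
  P2: blocked at fork node Industry ∈ conditioning set.
{Industry} contains no descendant of Region and blocks every backdoor path.
No other singleton works — e.g. {Education} leaves P1 open — so {Industry} is the unique smallest valid adjustment set.

{Industry}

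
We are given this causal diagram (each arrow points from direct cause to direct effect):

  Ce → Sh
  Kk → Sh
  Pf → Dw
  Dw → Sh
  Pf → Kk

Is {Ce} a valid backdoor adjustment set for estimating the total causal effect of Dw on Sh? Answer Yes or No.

No

Backdoor paths from Dw to Sh (paths whose first edge points into Dw):
  P1: Dw <- Pf -> Kk -> Sh
Condition 1 (no descendant of Dw in the set): holds — descendants of Dw are {Sh}; none are in {Ce}.
Condition 2 (every backdoor path blocked by {Ce}):
  P1: open — no interior node is in the conditioning set.
{Ce} does not satisfy the backdoor criterion.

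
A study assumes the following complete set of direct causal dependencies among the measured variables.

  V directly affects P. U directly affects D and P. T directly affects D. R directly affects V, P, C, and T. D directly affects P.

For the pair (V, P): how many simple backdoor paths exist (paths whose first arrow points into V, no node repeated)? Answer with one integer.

A backdoor path from V to P is any simple undirected path whose first edge points into V (i.e. leaves V via a parent).
Parents of V: {R}.
Enumerating:
  P1: V <- R -> T -> D <- U -> P
  P2: V <- R -> T -> D -> P
  P3: V <- R -> P
That exhausts the simple backdoor paths. Count: 3.

3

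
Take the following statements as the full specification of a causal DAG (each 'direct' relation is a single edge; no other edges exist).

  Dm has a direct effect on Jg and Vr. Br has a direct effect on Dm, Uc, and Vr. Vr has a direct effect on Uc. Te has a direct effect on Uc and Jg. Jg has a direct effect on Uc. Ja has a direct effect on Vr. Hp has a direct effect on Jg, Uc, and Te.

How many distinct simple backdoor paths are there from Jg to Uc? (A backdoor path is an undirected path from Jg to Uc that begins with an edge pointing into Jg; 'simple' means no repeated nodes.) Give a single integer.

A backdoor path from Jg to Uc is any simple undirected path whose first edge points into Jg (i.e. leaves Jg via a parent).
Parents of Jg: {Dm, Hp, Te}.
Enumerating:
  P1: Jg <- Hp -> Te -> Uc
  P2: Jg <- Hp -> Uc
  P3: Jg <- Te <- Hp -> Uc
  P4: Jg <- Te -> Uc
  P5: Jg <- Dm <- Br -> Vr -> Uc
  P6: Jg <- Dm <- Br -> Uc
  P7: Jg <- Dm -> Vr <- Br -> Uc
  P8: Jg <- Dm -> Vr -> Uc
That exhausts the simple backdoor paths. Count: 8.

8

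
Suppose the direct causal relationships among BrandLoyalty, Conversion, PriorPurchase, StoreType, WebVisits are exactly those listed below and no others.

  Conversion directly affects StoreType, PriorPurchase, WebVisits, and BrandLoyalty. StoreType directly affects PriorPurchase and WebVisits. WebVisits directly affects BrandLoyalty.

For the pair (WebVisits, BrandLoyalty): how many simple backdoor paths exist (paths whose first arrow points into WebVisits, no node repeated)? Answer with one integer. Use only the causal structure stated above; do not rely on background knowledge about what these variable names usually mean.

A backdoor path from WebVisits to BrandLoyalty is any simple undirected path whose first edge points into WebVisits (i.e. leaves WebVisits via a parent).
Parents of WebVisits: {Conversion, StoreType}.
Enumerating:
  P1: WebVisits <- Conversion -> BrandLoyalty
  P2: WebVisits <- StoreType <- Conversion -> BrandLoyalty
  P3: WebVisits <- StoreType -> PriorPurchase <- Conversion -> BrandLoyalty
That exhausts the simple backdoor paths. Count: 3.

3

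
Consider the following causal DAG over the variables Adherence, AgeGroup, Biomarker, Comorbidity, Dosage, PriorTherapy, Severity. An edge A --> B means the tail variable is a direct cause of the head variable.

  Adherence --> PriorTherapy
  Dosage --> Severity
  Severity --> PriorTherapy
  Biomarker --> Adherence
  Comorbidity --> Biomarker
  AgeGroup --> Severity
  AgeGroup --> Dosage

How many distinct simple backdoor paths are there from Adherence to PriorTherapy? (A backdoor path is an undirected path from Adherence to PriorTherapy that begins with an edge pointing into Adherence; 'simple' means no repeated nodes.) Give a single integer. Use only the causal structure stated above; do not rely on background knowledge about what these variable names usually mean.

A backdoor path from Adherence to PriorTherapy is any simple undirected path whose first edge points into Adherence (i.e. leaves Adherence via a parent).
Parents of Adherence: {Biomarker}.
No simple path from any parent of Adherence reaches PriorTherapy without revisiting Adherence, so there are no backdoor paths.

0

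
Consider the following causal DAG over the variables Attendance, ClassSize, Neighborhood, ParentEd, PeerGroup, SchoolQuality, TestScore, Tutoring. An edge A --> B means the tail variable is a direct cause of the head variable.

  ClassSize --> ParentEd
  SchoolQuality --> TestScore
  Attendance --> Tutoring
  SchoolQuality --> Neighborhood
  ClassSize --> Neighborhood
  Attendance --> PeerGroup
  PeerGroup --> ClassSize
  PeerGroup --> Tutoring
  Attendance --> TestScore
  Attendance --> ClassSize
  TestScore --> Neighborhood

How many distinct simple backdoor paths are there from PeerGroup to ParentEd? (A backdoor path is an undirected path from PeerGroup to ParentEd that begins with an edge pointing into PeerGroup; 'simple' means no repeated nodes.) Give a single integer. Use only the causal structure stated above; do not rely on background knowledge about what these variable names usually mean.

3

A backdoor path from PeerGroup to ParentEd is any simple undirected path whose first edge points into PeerGroup (i.e. leaves PeerGroup via a parent).
Parents of PeerGroup: {Attendance}.
Enumerating:
  P1: PeerGroup <- Attendance -> ClassSize -> ParentEd
  P2: PeerGroup <- Attendance -> TestScore <- SchoolQuality -> Neighborhood <- ClassSize -> ParentEd
  P3: PeerGroup <- Attendance -> TestScore -> Neighborhood <- ClassSize -> ParentEd
That exhausts the simple backdoor paths. Count: 3.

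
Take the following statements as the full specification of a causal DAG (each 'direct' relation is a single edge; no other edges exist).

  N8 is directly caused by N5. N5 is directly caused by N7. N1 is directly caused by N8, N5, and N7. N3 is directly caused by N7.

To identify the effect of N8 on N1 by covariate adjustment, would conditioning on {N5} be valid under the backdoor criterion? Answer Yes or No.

Backdoor paths from N8 to N1 (paths whose first edge points into N8):
  P1: N8 <- N5 <- N7 -> N1
  P2: N8 <- N5 -> N1
Condition 1 (no descendant of N8 in the set): holds — descendants of N8 are {N1}; none are in {N5}.
Condition 2 (every backdoor path blocked by {N5}):
  P1: blocked at chain node N5 ∈ conditioning set.
  P2: blocked at fork node N5 ∈ conditioning set.
{N5} satisfies the backdoor criterion.

Yes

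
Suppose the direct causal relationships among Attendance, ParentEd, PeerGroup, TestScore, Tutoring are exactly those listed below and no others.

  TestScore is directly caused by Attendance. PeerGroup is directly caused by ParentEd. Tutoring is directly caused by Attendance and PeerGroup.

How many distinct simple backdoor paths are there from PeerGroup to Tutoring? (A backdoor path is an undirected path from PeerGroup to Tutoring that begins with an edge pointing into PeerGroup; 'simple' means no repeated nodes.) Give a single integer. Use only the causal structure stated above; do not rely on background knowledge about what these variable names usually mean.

0

A backdoor path from PeerGroup to Tutoring is any simple undirected path whose first edge points into PeerGroup (i.e. leaves PeerGroup via a parent).
Parents of PeerGroup: {ParentEd}.
No simple path from any parent of PeerGroup reaches Tutoring without revisiting PeerGroup, so there are no backdoor paths.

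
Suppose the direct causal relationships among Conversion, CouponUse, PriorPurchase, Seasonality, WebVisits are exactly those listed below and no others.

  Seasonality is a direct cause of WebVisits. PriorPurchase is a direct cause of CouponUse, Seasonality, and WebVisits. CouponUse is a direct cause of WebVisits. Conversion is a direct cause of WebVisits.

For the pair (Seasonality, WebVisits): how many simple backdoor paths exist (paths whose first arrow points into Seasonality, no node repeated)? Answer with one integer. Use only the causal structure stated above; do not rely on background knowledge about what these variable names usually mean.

2

A backdoor path from Seasonality to WebVisits is any simple undirected path whose first edge points into Seasonality (i.e. leaves Seasonality via a parent).
Parents of Seasonality: {PriorPurchase}.
Enumerating:
  P1: Seasonality <- PriorPurchase -> CouponUse -> WebVisits
  P2: Seasonality <- PriorPurchase -> WebVisits
That exhausts the simple backdoor paths. Count: 2.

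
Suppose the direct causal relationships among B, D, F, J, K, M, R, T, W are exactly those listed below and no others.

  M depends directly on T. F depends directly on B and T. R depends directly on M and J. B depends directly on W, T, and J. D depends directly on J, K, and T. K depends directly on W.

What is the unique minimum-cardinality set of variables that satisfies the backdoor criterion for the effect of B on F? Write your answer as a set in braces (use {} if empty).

{T}

Variables eligible for adjustment (non-descendants of B, excluding B and F): {D, J, K, M, R, T, W}.
Backdoor paths from B to F:
  P1: B <- T -> F
  P2: B <- W -> K -> D <- T -> F
  P3: B <- W -> K -> D <- J -> R <- M <- T -> F
  P4: B <- J -> R <- M <- T -> F
  P5: B <- J -> D <- T -> F
The empty set is not sufficient: P1 (B <- T -> F) has no collider blocking it and no conditioned non-collider, so it is open.
Try {T}:
  P1: blocked at fork node T ∈ conditioning set.
  P2: blocked at collider D (neither it nor any descendant is in the conditioning set).
  P3: blocked at collider D (neither it nor any descendant is in the conditioning set).
  P4: blocked at collider R (neither it nor any descendant is in the conditioning set).
  P5: blocked at collider D (neither it nor any descendant is in the conditioning set).
{T} contains no descendant of B and blocks every backdoor path.
No other singleton works — e.g. {W} leaves P1 open — so {T} is the unique smallest valid adjustment set.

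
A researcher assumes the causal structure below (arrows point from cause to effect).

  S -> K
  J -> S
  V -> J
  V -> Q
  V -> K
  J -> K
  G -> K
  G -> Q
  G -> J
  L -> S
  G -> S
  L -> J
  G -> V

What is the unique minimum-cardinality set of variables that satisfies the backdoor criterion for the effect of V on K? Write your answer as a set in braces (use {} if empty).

Variables eligible for adjustment (non-descendants of V, excluding V and K): {G, L}.
Backdoor paths from V to K:
  P1: V <- G -> J <- L -> S -> K
  P2: V <- G -> J -> S -> K
  P3: V <- G -> J -> K
  P4: V <- G -> S <- L -> J -> K
  P5: V <- G -> S <- J -> K
  P6: V <- G -> S -> K
  P7: V <- G -> K
The empty set is not sufficient: P2 (V <- G -> J -> S -> K) has no collider blocking it and no conditioned non-collider, so it is open.
Try {G}:
  P1: blocked at fork node G ∈ conditioning set.
  P2: blocked at fork node G ∈ conditioning set.
  P3: blocked at fork node G ∈ conditioning set.
  P4: blocked at fork node G ∈ conditioning set.
  P5: blocked at fork node G ∈ conditioning set.
  P6: blocked at fork node G ∈ conditioning set.
  P7: blocked at fork node G ∈ conditioning set.
{G} contains no descendant of V and blocks every backdoor path.
No other singleton works — e.g. {L} leaves P2 open — so {G} is the unique smallest valid adjustment set.

{G}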